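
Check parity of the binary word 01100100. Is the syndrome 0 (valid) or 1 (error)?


Syndrome = XOR of all bits = 0 XOR 1 XOR 1 XOR 0 XOR 0 XOR 1 XOR 0 XOR 0 = 1

1


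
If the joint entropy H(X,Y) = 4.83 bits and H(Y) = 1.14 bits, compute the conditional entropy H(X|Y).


H(X|Y) = H(X,Y) - H(Y) = 4.83 - 1.14 = 3.69

3.69 bits


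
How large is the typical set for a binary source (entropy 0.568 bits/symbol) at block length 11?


log2|A_typical| = nH = 11 * 0.568 = 6.248, so |A_typical| ~ 2^6.248 = 7.600e+01

7.600e+01


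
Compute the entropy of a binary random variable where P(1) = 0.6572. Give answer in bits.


H = -p*log2(p) - (1-p)*log2(1-p). -0.6572*log2(0.6572) = 0.397997; -0.3428*log2(0.3428) = 0.529476. H = 0.397997 + 0.529476 = 0.9275

0.9275 bits


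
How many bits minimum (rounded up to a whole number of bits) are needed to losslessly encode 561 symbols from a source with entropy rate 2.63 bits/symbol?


Minimum bits >= n * H = 561 * 2.63 = 1475.43, rounded up to a whole number of bits = 1476

1476 bits


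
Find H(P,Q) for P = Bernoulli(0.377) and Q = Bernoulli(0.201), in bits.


H(P,Q) = -p*log2(q) - (1-p)*log2(1-q). -0.377*log2(0.201) = 0.872654; -0.623*log2(0.799) = 0.201685. H(P,Q) = 0.872654 + 0.201685 = 1.0743

1.0743 bits


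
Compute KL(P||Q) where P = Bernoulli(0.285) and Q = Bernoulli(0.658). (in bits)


KL = p*log2(p/q) + (1-p)*log2((1-p)/(1-q)) = 0.285*log2(0.285/0.658) + 0.715*log2(0.715/0.342) = 0.4167

0.4167 bits


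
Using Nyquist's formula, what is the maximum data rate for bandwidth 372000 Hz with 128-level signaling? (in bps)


Rate = 2 * B * log2(M) = 2 * 372000 * 7.0 = 5208000.0

5208000.0 bps


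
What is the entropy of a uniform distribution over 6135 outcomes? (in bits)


H = log2(n) = log2(6135) = 12.5828

12.5828 bits


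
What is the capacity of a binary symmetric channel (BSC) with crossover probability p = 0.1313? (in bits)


H(p) = -p*log2(p) - (1-p)*log2(1-p) = -0.1313*log2(0.1313) - 0.8687*log2(0.8687) = 0.384586 + 0.176407 = 0.561. C = 1 - H(p) = 1 - 0.561 = 0.439

0.439 bits


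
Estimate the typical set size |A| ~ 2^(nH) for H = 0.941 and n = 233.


log2|A_typical| = nH = 233 * 0.941 = 219.253, so |A_typical| ~ 2^219.253 = 1.004e+66

1.004e+66


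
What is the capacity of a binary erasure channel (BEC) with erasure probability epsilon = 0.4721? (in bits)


C = 1 - epsilon = 1 - 0.4721 = 0.5279

0.5279 bits


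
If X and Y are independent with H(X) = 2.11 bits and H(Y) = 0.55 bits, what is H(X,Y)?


For independent variables, H(X,Y) = H(X) + H(Y) = 2.11 + 0.55 = 2.66

2.66 bits


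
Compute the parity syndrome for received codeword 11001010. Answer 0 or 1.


Syndrome = XOR of all bits = 1 XOR 1 XOR 0 XOR 0 XOR 1 XOR 0 XOR 1 XOR 0 = 0

0


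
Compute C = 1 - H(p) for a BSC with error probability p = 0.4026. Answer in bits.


H(p) = -p*log2(p) - (1-p)*log2(1-p) = -0.4026*log2(0.4026) - 0.5974*log2(0.5974) = 0.528445 + 0.444006 = 0.9725. C = 1 - H(p) = 1 - 0.9725 = 0.0275

0.0275 bits


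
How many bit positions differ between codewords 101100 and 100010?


Count differing positions: . . ^ ^ ^ . = 3 differences

3


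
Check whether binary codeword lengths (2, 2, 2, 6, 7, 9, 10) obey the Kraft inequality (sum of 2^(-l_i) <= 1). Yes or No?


Kraft sum = sum(2^(-l_i)) = 0.7764, need <= 1. Result: satisfied (a binary prefix-free code with these lengths exists)

Yes


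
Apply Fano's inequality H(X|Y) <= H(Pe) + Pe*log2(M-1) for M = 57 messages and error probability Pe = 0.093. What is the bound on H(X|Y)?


H(Pe) = -Pe*log2(Pe) - (1-Pe)*log2(1-Pe) = -0.093*log2(0.093) - 0.907*log2(0.907) = 0.318676 + 0.127729 = 0.4464. Pe*log2(M-1) = 0.093*log2(56) = 0.540084. Bound = H(Pe) + Pe*log2(M-1) = 0.318676 + 0.127729 + 0.540084 = 0.9865

0.9865 bits


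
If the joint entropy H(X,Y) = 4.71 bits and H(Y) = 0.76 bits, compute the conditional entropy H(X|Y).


H(X|Y) = H(X,Y) - H(Y) = 4.71 - 0.76 = 3.95

3.95 bits


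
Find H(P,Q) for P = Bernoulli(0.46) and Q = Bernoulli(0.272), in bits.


H(P,Q) = -p*log2(q) - (1-p)*log2(1-q). -0.46*log2(0.272) = 0.864028; -0.54*log2(0.728) = 0.247314. H(P,Q) = 0.864028 + 0.247314 = 1.1113

1.1113 bits


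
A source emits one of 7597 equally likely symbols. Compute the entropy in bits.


H = log2(n) = log2(7597) = 12.8912

12.8912 bits


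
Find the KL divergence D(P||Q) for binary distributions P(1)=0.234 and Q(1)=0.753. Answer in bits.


KL = p*log2(p/q) + (1-p)*log2((1-p)/(1-q)) = 0.234*log2(0.234/0.753) + 0.766*log2(0.766/0.247) = 0.8562

0.8562 bits


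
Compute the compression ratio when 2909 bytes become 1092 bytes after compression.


Ratio = original / compressed = 2909 / 1092 = 2.6639

2.6639


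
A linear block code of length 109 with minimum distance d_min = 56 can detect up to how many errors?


Detection capability = d_min - 1 = 56 - 1 = 55

55 errors


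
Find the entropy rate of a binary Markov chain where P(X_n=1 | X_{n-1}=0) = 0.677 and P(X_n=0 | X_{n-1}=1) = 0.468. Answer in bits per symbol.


Stationary distribution: pi_0 = p10/(p01+p10) = 0.4087, pi_1 = 0.5913. Entropy rate H' = pi_0*H(p01) + pi_1*H(p10) = 0.4087*0.9076 + 0.5913*0.997 = 0.9605

0.9605 bits/symbol


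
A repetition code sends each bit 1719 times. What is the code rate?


Rate = k/n = 1/1719

1/1719


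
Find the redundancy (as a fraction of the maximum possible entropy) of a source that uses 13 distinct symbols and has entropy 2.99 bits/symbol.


H_max = log2(K) = log2(13) = 3.7004 bits/symbol. Redundancy = 1 - H/H_max = 1 - 2.99/3.7004 = 1 - 0.808 = 0.192

0.192


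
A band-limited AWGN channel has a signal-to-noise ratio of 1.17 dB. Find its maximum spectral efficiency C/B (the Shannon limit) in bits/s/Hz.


SNR_linear = 10^(1.17/10) = 1.3092; C/B = log2(1 + SNR_linear) = log2(1 + 1.3092) = 1.2074

1.2074 bits/s/Hz


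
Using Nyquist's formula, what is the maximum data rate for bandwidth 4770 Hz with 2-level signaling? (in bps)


Rate = 2 * B * log2(M) = 2 * 4770 * 1.0 = 9540.0

9540.0 bps


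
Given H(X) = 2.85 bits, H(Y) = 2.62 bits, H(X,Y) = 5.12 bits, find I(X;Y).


I(X;Y) = H(X) + H(Y) - H(X,Y) = 2.85 + 2.62 - 5.12 = 0.35

0.35 bits


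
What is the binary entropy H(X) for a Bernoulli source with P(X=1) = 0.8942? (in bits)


H = -p*log2(p) - (1-p)*log2(1-p). -0.8942*log2(0.8942) = 0.144262; -0.1058*log2(0.1058) = 0.342854. H = 0.144262 + 0.342854 = 0.4871

0.4871 bits


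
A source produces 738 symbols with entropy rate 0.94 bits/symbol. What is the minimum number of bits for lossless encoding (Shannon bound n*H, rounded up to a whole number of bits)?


Minimum bits >= n * H = 738 * 0.94 = 693.72, rounded up to a whole number of bits = 694

694 bits


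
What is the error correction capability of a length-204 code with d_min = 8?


Correction capability = floor((d-1)/2) = floor((8-1)/2) = 3

3 errors


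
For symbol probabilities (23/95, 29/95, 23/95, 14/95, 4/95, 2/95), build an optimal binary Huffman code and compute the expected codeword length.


Huffman construction (repeatedly merge the two least-probable nodes; each merge adds 1 bit to every symbol beneath it): 2/95 + 4/95 = 6/95; 6/95 + 14/95 = 4/19; 4/19 + 23/95 = 43/95; 23/95 + 29/95 = 52/95; 43/95 + 52/95 = 1. Resulting codeword lengths (in the order the probabilities were given): (2, 2, 2, 3, 4, 4). L_avg = sum(p_i * l_i) = 23/95*2 + 29/95*2 + 23/95*2 + 14/95*3 + 4/95*4 + 2/95*4 = 216/95 = 2.2737

2.2737 bits


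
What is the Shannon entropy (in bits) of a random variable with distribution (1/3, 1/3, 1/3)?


H = -sum(p_i * log2(p_i)). Terms: -(1/3)*log2(1/3) = 0.528321; -(1/3)*log2(1/3) = 0.528321; -(1/3)*log2(1/3) = 0.528321. H = 0.528321 + 0.528321 + 0.528321 = 1.585

1.585 bits


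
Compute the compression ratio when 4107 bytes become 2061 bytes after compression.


Ratio = original / compressed = 4107 / 2061 = 1.9927

1.9927


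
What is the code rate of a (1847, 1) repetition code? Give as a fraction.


Rate = k/n = 1/1847

1/1847


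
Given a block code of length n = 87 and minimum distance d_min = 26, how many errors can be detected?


Detection capability = d_min - 1 = 26 - 1 = 25

25 errors


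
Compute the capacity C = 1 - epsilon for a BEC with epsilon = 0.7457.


C = 1 - epsilon = 1 - 0.7457 = 0.2543

0.2543 bits


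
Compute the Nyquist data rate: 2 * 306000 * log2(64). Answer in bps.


Rate = 2 * B * log2(M) = 2 * 306000 * 6.0 = 3672000.0

3672000.0 bps


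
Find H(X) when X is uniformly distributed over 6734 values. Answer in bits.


H = log2(n) = log2(6734) = 12.7172

12.7172 bits


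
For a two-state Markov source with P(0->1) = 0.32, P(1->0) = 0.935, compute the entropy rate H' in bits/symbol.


Stationary distribution: pi_0 = p10/(p01+p10) = 0.745, pi_1 = 0.255. Entropy rate H' = pi_0*H(p01) + pi_1*H(p10) = 0.745*0.9044 + 0.255*0.347 = 0.7623

0.7623 bits/symbol


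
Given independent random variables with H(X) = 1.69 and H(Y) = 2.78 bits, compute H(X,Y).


For independent variables, H(X,Y) = H(X) + H(Y) = 1.69 + 2.78 = 4.47

4.47 bits


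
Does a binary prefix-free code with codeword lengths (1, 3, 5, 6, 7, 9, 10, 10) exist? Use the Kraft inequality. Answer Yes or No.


Kraft sum = sum(2^(-l_i)) = 0.6836, need <= 1. Result: satisfied (a binary prefix-free code with these lengths exists)

Yes


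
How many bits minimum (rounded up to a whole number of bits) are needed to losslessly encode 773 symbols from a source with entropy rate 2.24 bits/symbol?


Minimum bits >= n * H = 773 * 2.24 = 1731.52, rounded up to a whole number of bits = 1732

1732 bits


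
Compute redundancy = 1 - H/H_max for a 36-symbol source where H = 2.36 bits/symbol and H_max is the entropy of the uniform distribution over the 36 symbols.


H_max = log2(K) = log2(36) = 5.1699 bits/symbol. Redundancy = 1 - H/H_max = 1 - 2.36/5.1699 = 1 - 0.4565 = 0.5435

0.5435


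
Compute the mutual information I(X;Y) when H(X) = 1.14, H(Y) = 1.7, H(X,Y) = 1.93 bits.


I(X;Y) = H(X) + H(Y) - H(X,Y) = 1.14 + 1.7 - 1.93 = 0.91

0.91 bits


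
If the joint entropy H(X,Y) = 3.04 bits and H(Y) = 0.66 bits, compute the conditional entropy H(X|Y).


H(X|Y) = H(X,Y) - H(Y) = 3.04 - 0.66 = 2.38

2.38 bits


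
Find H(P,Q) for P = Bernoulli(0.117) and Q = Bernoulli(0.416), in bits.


H(P,Q) = -p*log2(q) - (1-p)*log2(1-q). -0.117*log2(0.416) = 0.148045; -0.883*log2(0.584) = 0.685172. H(P,Q) = 0.148045 + 0.685172 = 0.8332

0.8332 bits


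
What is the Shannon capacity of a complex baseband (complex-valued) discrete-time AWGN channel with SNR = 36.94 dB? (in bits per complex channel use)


SNR_linear = 10^(36.94/10) = 4943.1069; C = log2(1 + SNR_linear) = log2(1 + 4943.1069) = 12.2715

12.2715 bits/channel use


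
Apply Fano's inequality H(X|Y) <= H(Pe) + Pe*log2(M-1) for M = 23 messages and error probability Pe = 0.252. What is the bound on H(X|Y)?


H(Pe) = -Pe*log2(Pe) - (1-Pe)*log2(1-Pe) = -0.252*log2(0.252) - 0.748*log2(0.748) = 0.501103 + 0.313330 = 0.8144. Pe*log2(M-1) = 0.252*log2(22) = 1.123777. Bound = H(Pe) + Pe*log2(M-1) = 0.501103 + 0.313330 + 1.123777 = 1.9382

1.9382 bits


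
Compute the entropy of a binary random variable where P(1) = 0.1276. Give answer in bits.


H = -p*log2(p) - (1-p)*log2(1-p). -0.1276*log2(0.1276) = 0.379010; -0.8724*log2(0.8724) = 0.171809. H = 0.379010 + 0.171809 = 0.5508

0.5508 bits


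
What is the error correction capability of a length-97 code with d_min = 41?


Correction capability = floor((d-1)/2) = floor((41-1)/2) = 20

20 errors


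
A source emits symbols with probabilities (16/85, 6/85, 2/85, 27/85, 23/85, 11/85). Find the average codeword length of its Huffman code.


Huffman construction (repeatedly merge the two least-probable nodes; each merge adds 1 bit to every symbol beneath it): 2/85 + 6/85 = 8/85; 8/85 + 11/85 = 19/85; 16/85 + 19/85 = 7/17; 23/85 + 27/85 = 10/17; 7/17 + 10/17 = 1. Resulting codeword lengths (in the order the probabilities were given): (2, 4, 4, 2, 2, 3). L_avg = sum(p_i * l_i) = 16/85*2 + 6/85*4 + 2/85*4 + 27/85*2 + 23/85*2 + 11/85*3 = 197/85 = 2.3176

2.3176 bits


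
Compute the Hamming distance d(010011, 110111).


Count differing positions: ^ . . ^ . . = 2 differences

2


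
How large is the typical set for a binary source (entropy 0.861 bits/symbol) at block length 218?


log2|A_typical| = nH = 218 * 0.861 = 187.698, so |A_typical| ~ 2^187.698 = 3.182e+56

3.182e+56


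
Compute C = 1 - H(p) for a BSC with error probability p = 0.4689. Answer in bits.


H(p) = -p*log2(p) - (1-p)*log2(1-p) = -0.4689*log2(0.4689) - 0.5311*log2(0.5311) = 0.512343 + 0.484865 = 0.9972. C = 1 - H(p) = 1 - 0.9972 = 0.0028

0.0028 bits


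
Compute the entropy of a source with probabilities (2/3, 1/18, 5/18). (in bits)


H = -sum(p_i * log2(p_i)). Terms: -(2/3)*log2(2/3) = 0.389975; -(1/18)*log2(1/18) = 0.231663; -(5/18)*log2(5/18) = 0.513332. H = 0.389975 + 0.231663 + 0.513332 = 1.135

1.135 bits


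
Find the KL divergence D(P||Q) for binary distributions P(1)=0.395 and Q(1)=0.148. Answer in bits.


KL = p*log2(p/q) + (1-p)*log2((1-p)/(1-q)) = 0.395*log2(0.395/0.148) + 0.605*log2(0.605/0.852) = 0.2606

0.2606 bits


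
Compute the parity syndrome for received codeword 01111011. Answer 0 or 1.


Syndrome = XOR of all bits = 0 XOR 1 XOR 1 XOR 1 XOR 1 XOR 0 XOR 1 XOR 1 = 0

0


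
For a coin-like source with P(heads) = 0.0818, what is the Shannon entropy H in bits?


H = -p*log2(p) - (1-p)*log2(1-p). -0.0818*log2(0.0818) = 0.295442; -0.9182*log2(0.9182) = 0.113048. H = 0.295442 + 0.113048 = 0.4085

0.4085 bits


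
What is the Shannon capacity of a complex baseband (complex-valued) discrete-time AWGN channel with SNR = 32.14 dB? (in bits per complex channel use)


SNR_linear = 10^(32.14/10) = 1636.8165; C = log2(1 + SNR_linear) = log2(1 + 1636.8165) = 10.6776

10.6776 bits/channel use


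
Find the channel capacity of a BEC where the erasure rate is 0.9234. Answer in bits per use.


C = 1 - epsilon = 1 - 0.9234 = 0.0766

0.0766 bits


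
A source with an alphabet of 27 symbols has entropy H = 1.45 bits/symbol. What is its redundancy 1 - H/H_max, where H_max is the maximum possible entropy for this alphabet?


H_max = log2(K) = log2(27) = 4.7549 bits/symbol. Redundancy = 1 - H/H_max = 1 - 1.45/4.7549 = 1 - 0.3049 = 0.6951

0.6951


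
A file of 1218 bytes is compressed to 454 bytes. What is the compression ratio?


Ratio = original / compressed = 1218 / 454 = 2.6828

2.6828


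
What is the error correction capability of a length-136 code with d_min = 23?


Correction capability = floor((d-1)/2) = floor((23-1)/2) = 11

11 errors


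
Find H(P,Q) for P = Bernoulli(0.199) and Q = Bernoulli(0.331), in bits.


H(P,Q) = -p*log2(q) - (1-p)*log2(1-q). -0.199*log2(0.331) = 0.317424; -0.801*log2(0.669) = 0.464517. H(P,Q) = 0.317424 + 0.464517 = 0.7819

0.7819 bits


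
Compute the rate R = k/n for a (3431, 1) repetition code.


Rate = k/n = 1/3431

1/3431


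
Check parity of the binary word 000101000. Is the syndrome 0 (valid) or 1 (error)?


Syndrome = XOR of all bits = 0 XOR 0 XOR 0 XOR 1 XOR 0 XOR 1 XOR 0 XOR 0 XOR 0 = 0

0


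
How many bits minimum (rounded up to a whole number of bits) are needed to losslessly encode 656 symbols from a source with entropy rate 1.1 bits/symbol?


Minimum bits >= n * H = 656 * 1.1 = 721.6, rounded up to a whole number of bits = 722

722 bits


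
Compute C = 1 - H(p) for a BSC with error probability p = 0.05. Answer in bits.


H(p) = -p*log2(p) - (1-p)*log2(1-p) = -0.05*log2(0.05) - 0.95*log2(0.95) = 0.216096 + 0.070301 = 0.2864. C = 1 - H(p) = 1 - 0.2864 = 0.7136

0.7136 bits


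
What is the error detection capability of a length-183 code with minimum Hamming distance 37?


Detection capability = d_min - 1 = 37 - 1 = 36

36 errors


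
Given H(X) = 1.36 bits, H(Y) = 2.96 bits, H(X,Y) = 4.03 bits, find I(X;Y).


I(X;Y) = H(X) + H(Y) - H(X,Y) = 1.36 + 2.96 - 4.03 = 0.29

0.29 bits


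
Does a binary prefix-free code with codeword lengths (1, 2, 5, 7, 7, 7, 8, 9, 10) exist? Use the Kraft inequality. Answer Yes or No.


Kraft sum = sum(2^(-l_i)) = 0.8115, need <= 1. Result: satisfied (a binary prefix-free code with these lengths exists)

Yes


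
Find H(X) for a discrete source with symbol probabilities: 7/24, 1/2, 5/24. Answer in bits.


H = -sum(p_i * log2(p_i)). Terms: -(7/24)*log2(7/24) = 0.518469; -(1/2)*log2(1/2) = 0.500000; -(5/24)*log2(5/24) = 0.471466. H = 0.518469 + 0.500000 + 0.471466 = 1.4899

1.4899 bits


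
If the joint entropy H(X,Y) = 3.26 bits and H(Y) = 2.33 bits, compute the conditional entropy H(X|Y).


H(X|Y) = H(X,Y) - H(Y) = 3.26 - 2.33 = 0.93

0.93 bits


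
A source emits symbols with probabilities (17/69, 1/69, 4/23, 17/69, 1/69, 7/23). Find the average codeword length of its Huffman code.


Huffman construction (repeatedly merge the two least-probable nodes; each merge adds 1 bit to every symbol beneath it): 1/69 + 1/69 = 2/69; 2/69 + 4/23 = 14/69; 14/69 + 17/69 = 31/69; 17/69 + 7/23 = 38/69; 31/69 + 38/69 = 1. Resulting codeword lengths (in the order the probabilities were given): (2, 4, 3, 2, 4, 2). L_avg = sum(p_i * l_i) = 17/69*2 + 1/69*4 + 4/23*3 + 17/69*2 + 1/69*4 + 7/23*2 = 154/69 = 2.2319

2.2319 bits


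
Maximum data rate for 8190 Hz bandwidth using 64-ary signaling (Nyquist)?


Rate = 2 * B * log2(M) = 2 * 8190 * 6.0 = 98280.0

98280.0 bps


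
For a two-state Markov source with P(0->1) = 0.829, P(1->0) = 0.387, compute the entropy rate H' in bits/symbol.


Stationary distribution: pi_0 = p10/(p01+p10) = 0.3183, pi_1 = 0.6817. Entropy rate H' = pi_0*H(p01) + pi_1*H(p10) = 0.3183*0.66 + 0.6817*0.9628 = 0.8665

0.8665 bits/symbol


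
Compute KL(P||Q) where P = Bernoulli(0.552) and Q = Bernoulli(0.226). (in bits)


KL = p*log2(p/q) + (1-p)*log2((1-p)/(1-q)) = 0.552*log2(0.552/0.226) + 0.448*log2(0.448/0.774) = 0.3578

0.3578 bits


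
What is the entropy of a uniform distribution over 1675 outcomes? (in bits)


H = log2(n) = log2(1675) = 10.7099

10.7099 bits


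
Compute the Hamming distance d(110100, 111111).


Count differing positions: . . ^ . ^ ^ = 3 differences

3


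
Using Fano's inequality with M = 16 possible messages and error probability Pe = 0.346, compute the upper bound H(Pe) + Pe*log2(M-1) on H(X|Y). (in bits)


H(Pe) = -Pe*log2(Pe) - (1-Pe)*log2(1-Pe) = -0.346*log2(0.346) - 0.654*log2(0.654) = 0.529780 + 0.400665 = 0.9304. Pe*log2(M-1) = 0.346*log2(15) = 1.351784. Bound = H(Pe) + Pe*log2(M-1) = 0.529780 + 0.400665 + 1.351784 = 2.2822

2.2822 bits


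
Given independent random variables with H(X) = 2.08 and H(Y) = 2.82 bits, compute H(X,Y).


For independent variables, H(X,Y) = H(X) + H(Y) = 2.08 + 2.82 = 4.9

4.9 bits


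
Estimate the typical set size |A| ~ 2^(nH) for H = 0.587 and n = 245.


log2|A_typical| = nH = 245 * 0.587 = 143.815, so |A_typical| ~ 2^143.815 = 1.962e+43

1.962e+43


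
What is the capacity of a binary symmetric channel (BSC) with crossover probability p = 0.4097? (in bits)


H(p) = -p*log2(p) - (1-p)*log2(1-p) = -0.4097*log2(0.4097) - 0.5903*log2(0.5903) = 0.527431 + 0.448911 = 0.9763. C = 1 - H(p) = 1 - 0.9763 = 0.0237

0.0237 bits


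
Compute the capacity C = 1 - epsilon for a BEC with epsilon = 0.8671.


C = 1 - epsilon = 1 - 0.8671 = 0.1329

0.1329 bits


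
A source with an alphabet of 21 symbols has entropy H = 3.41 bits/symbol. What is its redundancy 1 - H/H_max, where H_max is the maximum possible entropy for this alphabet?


H_max = log2(K) = log2(21) = 4.3923 bits/symbol. Redundancy = 1 - H/H_max = 1 - 3.41/4.3923 = 1 - 0.7764 = 0.2236

0.2236


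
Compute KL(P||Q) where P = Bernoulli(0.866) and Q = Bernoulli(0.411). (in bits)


KL = p*log2(p/q) + (1-p)*log2((1-p)/(1-q)) = 0.866*log2(0.866/0.411) + 0.134*log2(0.134/0.589) = 0.6449

0.6449 bits


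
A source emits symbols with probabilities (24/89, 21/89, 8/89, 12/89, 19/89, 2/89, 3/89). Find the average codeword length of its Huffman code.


Huffman construction (repeatedly merge the two least-probable nodes; each merge adds 1 bit to every symbol beneath it): 2/89 + 3/89 = 5/89; 5/89 + 8/89 = 13/89; 12/89 + 13/89 = 25/89; 19/89 + 21/89 = 40/89; 24/89 + 25/89 = 49/89; 40/89 + 49/89 = 1. Resulting codeword lengths (in the order the probabilities were given): (2, 2, 4, 3, 2, 5, 5). L_avg = sum(p_i * l_i) = 24/89*2 + 21/89*2 + 8/89*4 + 12/89*3 + 19/89*2 + 2/89*5 + 3/89*5 = 221/89 = 2.4831

2.4831 bits


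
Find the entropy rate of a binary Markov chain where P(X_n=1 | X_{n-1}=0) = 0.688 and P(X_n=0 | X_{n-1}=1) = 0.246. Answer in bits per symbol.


Stationary distribution: pi_0 = p10/(p01+p10) = 0.2634, pi_1 = 0.7366. Entropy rate H' = pi_0*H(p01) + pi_1*H(p10) = 0.2634*0.8955 + 0.7366*0.8049 = 0.8287

0.8287 bits/symbol


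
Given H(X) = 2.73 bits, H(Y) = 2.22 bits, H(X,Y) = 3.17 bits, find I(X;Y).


I(X;Y) = H(X) + H(Y) - H(X,Y) = 2.73 + 2.22 - 3.17 = 1.78

1.78 bits


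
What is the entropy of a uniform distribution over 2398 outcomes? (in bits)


H = log2(n) = log2(2398) = 11.2276

11.2276 bits


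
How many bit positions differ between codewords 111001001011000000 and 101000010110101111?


Count differing positions: . ^ . . . ^ . ^ ^ ^ . ^ ^ . ^ ^ ^ ^ = 11 differences

11


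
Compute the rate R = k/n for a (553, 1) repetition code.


Rate = k/n = 1/553

1/553


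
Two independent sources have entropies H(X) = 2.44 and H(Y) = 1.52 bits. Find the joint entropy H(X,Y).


For independent variables, H(X,Y) = H(X) + H(Y) = 2.44 + 1.52 = 3.96

3.96 bits


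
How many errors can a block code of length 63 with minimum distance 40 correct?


Correction capability = floor((d-1)/2) = floor((40-1)/2) = 19

19 errors


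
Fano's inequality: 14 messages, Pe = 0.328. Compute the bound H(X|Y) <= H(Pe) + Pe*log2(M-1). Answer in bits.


H(Pe) = -Pe*log2(Pe) - (1-Pe)*log2(1-Pe) = -0.328*log2(0.328) - 0.672*log2(0.672) = 0.527500 + 0.385370 = 0.9129. Pe*log2(M-1) = 0.328*log2(13) = 1.213744. Bound = H(Pe) + Pe*log2(M-1) = 0.527500 + 0.385370 + 1.213744 = 2.1266

2.1266 bits


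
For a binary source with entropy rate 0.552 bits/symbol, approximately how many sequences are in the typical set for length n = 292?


log2|A_typical| = nH = 292 * 0.552 = 161.184, so |A_typical| ~ 2^161.184 = 3.321e+48

3.321e+48


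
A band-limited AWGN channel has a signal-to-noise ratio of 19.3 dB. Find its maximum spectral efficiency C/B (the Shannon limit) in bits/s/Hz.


SNR_linear = 10^(19.3/10) = 85.1138; C/B = log2(1 + SNR_linear) = log2(1 + 85.1138) = 6.4282

6.4282 bits/s/Hz


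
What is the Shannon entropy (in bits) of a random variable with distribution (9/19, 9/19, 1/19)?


H = -sum(p_i * log2(p_i)). Terms: -(9/19)*log2(9/19) = 0.510633; -(9/19)*log2(9/19) = 0.510633; -(1/19)*log2(1/19) = 0.223575. H = 0.510633 + 0.510633 + 0.223575 = 1.2448

1.2448 bits


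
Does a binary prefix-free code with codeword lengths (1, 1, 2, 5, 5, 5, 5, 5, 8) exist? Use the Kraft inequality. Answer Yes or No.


Kraft sum = sum(2^(-l_i)) = 1.4102, need <= 1. Result: violated (a binary prefix-free code with these lengths cannot exist)

No


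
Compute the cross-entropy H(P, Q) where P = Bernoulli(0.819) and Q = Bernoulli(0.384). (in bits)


H(P,Q) = -p*log2(q) - (1-p)*log2(1-q). -0.819*log2(0.384) = 1.130893; -0.181*log2(0.616) = 0.126519. H(P,Q) = 1.130893 + 0.126519 = 1.2574

1.2574 bits


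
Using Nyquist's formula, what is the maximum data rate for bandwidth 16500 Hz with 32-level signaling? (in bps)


Rate = 2 * B * log2(M) = 2 * 16500 * 5.0 = 165000.0

165000.0 bps


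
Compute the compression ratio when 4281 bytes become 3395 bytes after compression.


Ratio = original / compressed = 4281 / 3395 = 1.261

1.261


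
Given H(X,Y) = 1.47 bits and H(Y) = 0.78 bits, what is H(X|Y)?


H(X|Y) = H(X,Y) - H(Y) = 1.47 - 0.78 = 0.69

0.69 bits


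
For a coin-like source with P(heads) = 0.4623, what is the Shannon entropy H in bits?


H = -p*log2(p) - (1-p)*log2(1-p). -0.4623*log2(0.4623) = 0.514586; -0.5377*log2(0.5377) = 0.481310. H = 0.514586 + 0.481310 = 0.9959

0.9959 bits


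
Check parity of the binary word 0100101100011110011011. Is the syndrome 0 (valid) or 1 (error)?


Syndrome = XOR of all bits = 0 XOR 1 XOR 0 XOR 0 XOR 1 XOR 0 XOR 1 XOR 1 XOR 0 XOR 0 XOR 0 XOR 1 XOR 1 XOR 1 XOR 1 XOR 0 XOR 0 XOR 1 XOR 1 XOR 0 XOR 1 XOR 1 = 0

0


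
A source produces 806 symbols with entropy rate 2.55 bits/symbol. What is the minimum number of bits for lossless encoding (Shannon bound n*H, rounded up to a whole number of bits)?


Minimum bits >= n * H = 806 * 2.55 = 2055.3, rounded up to a whole number of bits = 2056

2056 bits


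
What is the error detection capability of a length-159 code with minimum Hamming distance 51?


Detection capability = d_min - 1 = 51 - 1 = 50

50 errors


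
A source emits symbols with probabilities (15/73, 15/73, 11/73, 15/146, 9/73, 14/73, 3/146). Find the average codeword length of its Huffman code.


Huffman construction (repeatedly merge the two least-probable nodes; each merge adds 1 bit to every symbol beneath it): 3/146 + 15/146 = 9/73; 9/73 + 9/73 = 18/73; 11/73 + 14/73 = 25/73; 15/73 + 15/73 = 30/73; 18/73 + 25/73 = 43/73; 30/73 + 43/73 = 1. Resulting codeword lengths (in the order the probabilities were given): (2, 2, 3, 4, 3, 3, 4). L_avg = sum(p_i * l_i) = 15/73*2 + 15/73*2 + 11/73*3 + 15/146*4 + 9/73*3 + 14/73*3 + 3/146*4 = 198/73 = 2.7123

2.7123 bits


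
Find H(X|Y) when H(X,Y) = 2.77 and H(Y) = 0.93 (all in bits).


H(X|Y) = H(X,Y) - H(Y) = 2.77 - 0.93 = 1.84

1.84 bits


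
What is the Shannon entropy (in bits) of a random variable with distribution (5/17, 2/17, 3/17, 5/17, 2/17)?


H = -sum(p_i * log2(p_i)). Terms: -(5/17)*log2(5/17) = 0.519275; -(2/17)*log2(2/17) = 0.363231; -(3/17)*log2(3/17) = 0.441618; -(5/17)*log2(5/17) = 0.519275; -(2/17)*log2(2/17) = 0.363231. H = 0.519275 + 0.363231 + 0.441618 + 0.519275 + 0.363231 = 2.2066

2.2066 bits


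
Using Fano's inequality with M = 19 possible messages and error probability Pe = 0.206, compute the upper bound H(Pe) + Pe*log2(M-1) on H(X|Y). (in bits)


H(Pe) = -Pe*log2(Pe) - (1-Pe)*log2(1-Pe) = -0.206*log2(0.206) - 0.794*log2(0.794) = 0.469532 + 0.264235 = 0.7338. Pe*log2(M-1) = 0.206*log2(18) = 0.859005. Bound = H(Pe) + Pe*log2(M-1) = 0.469532 + 0.264235 + 0.859005 = 1.5928

1.5928 bits


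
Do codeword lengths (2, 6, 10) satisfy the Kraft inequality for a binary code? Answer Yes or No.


Kraft sum = sum(2^(-l_i)) = 0.2666, need <= 1. Result: satisfied (a binary prefix-free code with these lengths exists)

Yes


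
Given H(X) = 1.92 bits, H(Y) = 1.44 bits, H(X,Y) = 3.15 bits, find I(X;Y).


I(X;Y) = H(X) + H(Y) - H(X,Y) = 1.92 + 1.44 - 3.15 = 0.21

0.21 bits


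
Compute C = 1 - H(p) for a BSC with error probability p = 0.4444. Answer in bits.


H(p) = -p*log2(p) - (1-p)*log2(1-p) = -0.4444*log2(0.4444) - 0.5556*log2(0.5556) = 0.519979 + 0.471083 = 0.9911. C = 1 - H(p) = 1 - 0.9911 = 0.0089

0.0089 bits


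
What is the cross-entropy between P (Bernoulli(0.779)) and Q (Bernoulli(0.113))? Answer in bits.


H(P,Q) = -p*log2(q) - (1-p)*log2(1-q). -0.779*log2(0.113) = 2.450427; -0.221*log2(0.887) = 0.038232. H(P,Q) = 2.450427 + 0.038232 = 2.4887

2.4887 bits


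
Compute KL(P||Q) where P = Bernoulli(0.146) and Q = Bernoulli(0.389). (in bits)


KL = p*log2(p/q) + (1-p)*log2((1-p)/(1-q)) = 0.146*log2(0.146/0.389) + 0.854*log2(0.854/0.611) = 0.2061

0.2061 bits


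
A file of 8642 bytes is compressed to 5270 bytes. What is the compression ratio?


Ratio = original / compressed = 8642 / 5270 = 1.6398

1.6398


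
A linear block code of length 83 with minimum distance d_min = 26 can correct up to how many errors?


Correction capability = floor((d-1)/2) = floor((26-1)/2) = 12

12 errors


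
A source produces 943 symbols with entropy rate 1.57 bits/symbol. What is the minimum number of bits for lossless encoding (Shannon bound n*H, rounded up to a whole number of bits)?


Minimum bits >= n * H = 943 * 1.57 = 1480.51, rounded up to a whole number of bits = 1481

1481 bits


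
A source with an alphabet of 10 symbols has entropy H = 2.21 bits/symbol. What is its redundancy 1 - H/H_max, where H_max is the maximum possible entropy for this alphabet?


H_max = log2(K) = log2(10) = 3.3219 bits/symbol. Redundancy = 1 - H/H_max = 1 - 2.21/3.3219 = 1 - 0.6653 = 0.3347

0.3347


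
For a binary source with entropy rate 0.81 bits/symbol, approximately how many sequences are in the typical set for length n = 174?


log2|A_typical| = nH = 174 * 0.81 = 140.94, so |A_typical| ~ 2^140.94 = 2.674e+42

2.674e+42


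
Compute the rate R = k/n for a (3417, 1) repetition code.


Rate = k/n = 1/3417

1/3417


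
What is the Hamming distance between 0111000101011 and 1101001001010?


Count differing positions: ^ . ^ . . . ^ ^ . . . . ^ = 5 differences

5


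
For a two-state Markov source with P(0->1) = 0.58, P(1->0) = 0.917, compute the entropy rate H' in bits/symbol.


Stationary distribution: pi_0 = p10/(p01+p10) = 0.6126, pi_1 = 0.3874. Entropy rate H' = pi_0*H(p01) + pi_1*H(p10) = 0.6126*0.9815 + 0.3874*0.4127 = 0.7611

0.7611 bits/symbol


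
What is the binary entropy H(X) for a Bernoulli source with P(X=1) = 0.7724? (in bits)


H = -p*log2(p) - (1-p)*log2(1-p). -0.7724*log2(0.7724) = 0.287781; -0.2276*log2(0.2276) = 0.486023. H = 0.287781 + 0.486023 = 0.7738

0.7738 bits


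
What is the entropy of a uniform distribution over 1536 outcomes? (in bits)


H = log2(n) = log2(1536) = 10.585

10.585 bits


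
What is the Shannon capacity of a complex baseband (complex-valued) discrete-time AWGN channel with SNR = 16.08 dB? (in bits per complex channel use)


SNR_linear = 10^(16.08/10) = 40.5509; C = log2(1 + SNR_linear) = log2(1 + 40.5509) = 5.3768

5.3768 bits/channel use


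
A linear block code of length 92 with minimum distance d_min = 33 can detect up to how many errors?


Detection capability = d_min - 1 = 33 - 1 = 32

32 errors


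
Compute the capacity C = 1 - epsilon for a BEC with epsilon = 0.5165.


C = 1 - epsilon = 1 - 0.5165 = 0.4835

0.4835 bits


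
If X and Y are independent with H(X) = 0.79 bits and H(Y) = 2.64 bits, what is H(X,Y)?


For independent variables, H(X,Y) = H(X) + H(Y) = 0.79 + 2.64 = 3.43

3.43 bits


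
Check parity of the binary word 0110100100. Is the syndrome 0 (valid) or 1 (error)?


Syndrome = XOR of all bits = 0 XOR 1 XOR 1 XOR 0 XOR 1 XOR 0 XOR 0 XOR 1 XOR 0 XOR 0 = 0

0


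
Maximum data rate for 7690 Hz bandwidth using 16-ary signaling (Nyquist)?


Rate = 2 * B * log2(M) = 2 * 7690 * 4.0 = 61520.0

61520.0 bps


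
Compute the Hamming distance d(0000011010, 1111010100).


Count differing positions: ^ ^ ^ ^ . . ^ ^ ^ . = 7 differences

7


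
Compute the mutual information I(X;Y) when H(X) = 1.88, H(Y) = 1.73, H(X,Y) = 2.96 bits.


I(X;Y) = H(X) + H(Y) - H(X,Y) = 1.88 + 1.73 - 2.96 = 0.65

0.65 bits


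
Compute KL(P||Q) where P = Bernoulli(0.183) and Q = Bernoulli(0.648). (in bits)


KL = p*log2(p/q) + (1-p)*log2((1-p)/(1-q)) = 0.183*log2(0.183/0.648) + 0.817*log2(0.817/0.352) = 0.6586

0.6586 bits


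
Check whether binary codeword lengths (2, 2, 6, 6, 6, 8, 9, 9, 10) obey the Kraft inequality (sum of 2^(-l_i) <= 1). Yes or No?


Kraft sum = sum(2^(-l_i)) = 0.5557, need <= 1. Result: satisfied (a binary prefix-free code with these lengths exists)

Yes


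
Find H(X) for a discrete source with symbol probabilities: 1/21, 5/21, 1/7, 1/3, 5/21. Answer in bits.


H = -sum(p_i * log2(p_i)). Terms: -(1/21)*log2(1/21) = 0.209158; -(5/21)*log2(5/21) = 0.492950; -(1/7)*log2(1/7) = 0.401051; -(1/3)*log2(1/3) = 0.528321; -(5/21)*log2(5/21) = 0.492950. H = 0.209158 + 0.492950 + 0.401051 + 0.528321 + 0.492950 = 2.1244

2.1244 bits


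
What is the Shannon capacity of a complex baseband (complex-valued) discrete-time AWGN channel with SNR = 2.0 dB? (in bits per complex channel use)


SNR_linear = 10^(2.0/10) = 1.5849; C = log2(1 + SNR_linear) = log2(1 + 1.5849) = 1.3701

1.3701 bits/channel use


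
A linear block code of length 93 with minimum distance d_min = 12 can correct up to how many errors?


Correction capability = floor((d-1)/2) = floor((12-1)/2) = 5

5 errors


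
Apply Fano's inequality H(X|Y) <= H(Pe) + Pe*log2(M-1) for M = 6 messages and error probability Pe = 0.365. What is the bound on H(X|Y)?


H(Pe) = -Pe*log2(Pe) - (1-Pe)*log2(1-Pe) = -0.365*log2(0.365) - 0.635*log2(0.635) = 0.530722 + 0.416034 = 0.9468. Pe*log2(M-1) = 0.365*log2(5) = 0.847504. Bound = H(Pe) + Pe*log2(M-1) = 0.530722 + 0.416034 + 0.847504 = 1.7943

1.7943 bits


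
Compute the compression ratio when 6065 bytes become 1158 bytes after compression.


Ratio = original / compressed = 6065 / 1158 = 5.2375

5.2375


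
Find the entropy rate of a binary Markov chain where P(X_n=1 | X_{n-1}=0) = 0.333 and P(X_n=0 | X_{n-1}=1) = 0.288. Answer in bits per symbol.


Stationary distribution: pi_0 = p10/(p01+p10) = 0.4638, pi_1 = 0.5362. Entropy rate H' = pi_0*H(p01) + pi_1*H(p10) = 0.4638*0.918 + 0.5362*0.8661 = 0.8902

0.8902 bits/symbol


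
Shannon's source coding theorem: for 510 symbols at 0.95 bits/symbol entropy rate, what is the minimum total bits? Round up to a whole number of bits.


Minimum bits >= n * H = 510 * 0.95 = 484.5, rounded up to a whole number of bits = 485

485 bits


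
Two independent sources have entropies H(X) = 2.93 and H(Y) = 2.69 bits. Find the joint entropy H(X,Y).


For independent variables, H(X,Y) = H(X) + H(Y) = 2.93 + 2.69 = 5.62

5.62 bits


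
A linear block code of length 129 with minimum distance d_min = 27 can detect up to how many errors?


Detection capability = d_min - 1 = 27 - 1 = 26

26 errors


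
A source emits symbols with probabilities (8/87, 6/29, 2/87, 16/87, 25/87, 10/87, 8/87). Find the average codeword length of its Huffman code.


Huffman construction (repeatedly merge the two least-probable nodes; each merge adds 1 bit to every symbol beneath it): 2/87 + 8/87 = 10/87; 8/87 + 10/87 = 6/29; 10/87 + 16/87 = 26/87; 6/29 + 6/29 = 12/29; 25/87 + 26/87 = 17/29; 12/29 + 17/29 = 1. Resulting codeword lengths (in the order the probabilities were given): (4, 2, 4, 3, 2, 3, 3). L_avg = sum(p_i * l_i) = 8/87*4 + 6/29*2 + 2/87*4 + 16/87*3 + 25/87*2 + 10/87*3 + 8/87*3 = 76/29 = 2.6207

2.6207 bits


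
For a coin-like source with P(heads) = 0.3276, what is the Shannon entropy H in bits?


H = -p*log2(p) - (1-p)*log2(1-p). -0.3276*log2(0.3276) = 0.527434; -0.6724*log2(0.6724) = 0.385022. H = 0.527434 + 0.385022 = 0.9125

0.9125 bits


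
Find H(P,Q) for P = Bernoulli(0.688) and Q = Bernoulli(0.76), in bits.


H(P,Q) = -p*log2(q) - (1-p)*log2(1-q). -0.688*log2(0.76) = 0.272399; -0.312*log2(0.24) = 0.642375. H(P,Q) = 0.272399 + 0.642375 = 0.9148

0.9148 bits


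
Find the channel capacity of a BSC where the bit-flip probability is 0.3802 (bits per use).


H(p) = -p*log2(p) - (1-p)*log2(1-p) = -0.3802*log2(0.3802) - 0.6198*log2(0.6198) = 0.530443 + 0.427740 = 0.9582. C = 1 - H(p) = 1 - 0.9582 = 0.0418

0.0418 bits


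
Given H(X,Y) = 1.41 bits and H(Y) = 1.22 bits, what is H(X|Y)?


H(X|Y) = H(X,Y) - H(Y) = 1.41 - 1.22 = 0.19

0.19 bits


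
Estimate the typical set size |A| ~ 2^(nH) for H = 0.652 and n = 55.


log2|A_typical| = nH = 55 * 0.652 = 35.86, so |A_typical| ~ 2^35.86 = 6.236e+10

6.236e+10


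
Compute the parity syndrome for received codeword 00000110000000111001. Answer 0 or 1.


Syndrome = XOR of all bits = 0 XOR 0 XOR 0 XOR 0 XOR 0 XOR 1 XOR 1 XOR 0 XOR 0 XOR 0 XOR 0 XOR 0 XOR 0 XOR 0 XOR 1 XOR 1 XOR 1 XOR 0 XOR 0 XOR 1 = 0

0


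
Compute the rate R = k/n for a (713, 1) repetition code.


Rate = k/n = 1/713

1/713


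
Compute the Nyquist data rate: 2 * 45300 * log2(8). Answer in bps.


Rate = 2 * B * log2(M) = 2 * 45300 * 3.0 = 271800.0

271800.0 bps


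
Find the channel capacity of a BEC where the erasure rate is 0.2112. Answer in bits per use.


C = 1 - epsilon = 1 - 0.2112 = 0.7888

0.7888 bits


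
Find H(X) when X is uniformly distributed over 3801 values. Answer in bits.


H = log2(n) = log2(3801) = 11.8922

11.8922 bits


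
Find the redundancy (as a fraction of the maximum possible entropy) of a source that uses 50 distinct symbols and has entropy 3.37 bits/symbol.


H_max = log2(K) = log2(50) = 5.6439 bits/symbol. Redundancy = 1 - H/H_max = 1 - 3.37/5.6439 = 1 - 0.5971 = 0.4029

0.4029


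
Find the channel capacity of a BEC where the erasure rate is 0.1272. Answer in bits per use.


C = 1 - epsilon = 1 - 0.1272 = 0.8728

0.8728 bits


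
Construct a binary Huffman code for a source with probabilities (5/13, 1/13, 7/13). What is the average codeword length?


Huffman construction (repeatedly merge the two least-probable nodes; each merge adds 1 bit to every symbol beneath it): 1/13 + 5/13 = 6/13; 6/13 + 7/13 = 1. Resulting codeword lengths (in the order the probabilities were given): (2, 2, 1). L_avg = sum(p_i * l_i) = 5/13*2 + 1/13*2 + 7/13*1 = 19/13 = 1.4615

1.4615 bits


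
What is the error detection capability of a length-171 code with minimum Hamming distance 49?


Detection capability = d_min - 1 = 49 - 1 = 48

48 errors


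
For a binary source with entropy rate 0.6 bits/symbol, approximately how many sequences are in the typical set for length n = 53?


log2|A_typical| = nH = 53 * 0.6 = 31.8, so |A_typical| ~ 2^31.8 = 3.739e+09

3.739e+09


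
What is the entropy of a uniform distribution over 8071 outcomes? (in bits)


H = log2(n) = log2(8071) = 12.9785

12.9785 bits


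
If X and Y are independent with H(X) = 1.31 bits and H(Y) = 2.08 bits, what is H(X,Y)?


For independent variables, H(X,Y) = H(X) + H(Y) = 1.31 + 2.08 = 3.39

3.39 bits


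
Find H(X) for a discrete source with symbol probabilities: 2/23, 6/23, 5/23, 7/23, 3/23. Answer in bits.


H = -sum(p_i * log2(p_i)). Terms: -(2/23)*log2(2/23) = 0.306397; -(6/23)*log2(6/23) = 0.505722; -(5/23)*log2(5/23) = 0.478616; -(7/23)*log2(7/23) = 0.522324; -(3/23)*log2(3/23) = 0.383296. H = 0.306397 + 0.505722 + 0.478616 + 0.522324 + 0.383296 = 2.1964

2.1964 bits


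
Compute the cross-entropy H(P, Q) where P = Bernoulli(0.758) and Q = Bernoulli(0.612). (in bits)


H(P,Q) = -p*log2(q) - (1-p)*log2(1-q). -0.758*log2(0.612) = 0.536965; -0.242*log2(0.388) = 0.330541. H(P,Q) = 0.536965 + 0.330541 = 0.8675

0.8675 bits


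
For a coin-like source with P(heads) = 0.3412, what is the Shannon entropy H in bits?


H = -p*log2(p) - (1-p)*log2(1-p). -0.3412*log2(0.3412) = 0.529307; -0.6588*log2(0.6588) = 0.396655. H = 0.529307 + 0.396655 = 0.926

0.926 bits


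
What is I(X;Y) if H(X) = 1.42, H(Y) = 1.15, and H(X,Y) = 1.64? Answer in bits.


I(X;Y) = H(X) + H(Y) - H(X,Y) = 1.42 + 1.15 - 1.64 = 0.93

0.93 bits


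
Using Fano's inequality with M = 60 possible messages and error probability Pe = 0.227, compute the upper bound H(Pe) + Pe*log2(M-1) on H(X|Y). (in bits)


H(Pe) = -Pe*log2(Pe) - (1-Pe)*log2(1-Pe) = -0.227*log2(0.227) - 0.773*log2(0.773) = 0.485607 + 0.287138 = 0.7727. Pe*log2(M-1) = 0.227*log2(59) = 1.335360. Bound = H(Pe) + Pe*log2(M-1) = 0.485607 + 0.287138 + 1.335360 = 2.1081

2.1081 bits


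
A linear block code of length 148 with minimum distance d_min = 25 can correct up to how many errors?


Correction capability = floor((d-1)/2) = floor((25-1)/2) = 12

12 errors
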